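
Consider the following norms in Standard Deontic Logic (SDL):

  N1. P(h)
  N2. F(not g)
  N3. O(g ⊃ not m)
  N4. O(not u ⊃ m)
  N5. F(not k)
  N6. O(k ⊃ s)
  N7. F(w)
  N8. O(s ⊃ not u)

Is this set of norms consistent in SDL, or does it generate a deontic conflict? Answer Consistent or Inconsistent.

F(not g) at premise 2 means O(g).
From O(g) and premise 3, O(g ⊃ not m), we obtain O(not m).
Premise 4, O(not u ⊃ m), contraposes to O(not m ⊃ u); with O(not m) we get O(u).
Premise 8, O(s ⊃ not u), contraposes to O(u ⊃ not s); with O(u) we get O(not s).
The contrapositive of premise 6 (O(k ⊃ s)) is O(not s ⊃ not k), and O(not s) is already established, so O(not k).
But premise 5, F(not k), means O(k).
We now have both O(not k) and O(k) — k is simultaneously obligatory and forbidden, violating the D-axiom.

Inconsistent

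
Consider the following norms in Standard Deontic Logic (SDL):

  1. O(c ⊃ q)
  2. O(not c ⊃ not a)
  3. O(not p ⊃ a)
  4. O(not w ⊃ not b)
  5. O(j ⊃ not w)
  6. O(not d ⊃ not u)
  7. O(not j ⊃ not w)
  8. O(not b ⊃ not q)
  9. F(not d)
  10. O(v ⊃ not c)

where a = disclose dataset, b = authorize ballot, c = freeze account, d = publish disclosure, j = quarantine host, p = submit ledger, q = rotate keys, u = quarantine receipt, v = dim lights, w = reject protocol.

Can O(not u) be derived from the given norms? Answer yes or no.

No

Premise 6 is O(not d ⊃ not u), but O(not d) is not derivable from the premises, so it does not yield O(not u).
No other premise forces O(not u). An ideal world satisfying every premise can still have not u false, so O(not u) is not derivable.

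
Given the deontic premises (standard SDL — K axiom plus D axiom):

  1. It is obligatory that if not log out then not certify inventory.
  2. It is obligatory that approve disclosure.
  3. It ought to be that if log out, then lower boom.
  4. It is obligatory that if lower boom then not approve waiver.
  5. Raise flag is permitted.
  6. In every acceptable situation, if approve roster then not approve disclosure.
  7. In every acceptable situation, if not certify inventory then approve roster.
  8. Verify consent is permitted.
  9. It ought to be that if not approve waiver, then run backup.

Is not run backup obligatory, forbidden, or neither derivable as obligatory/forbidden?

Forbidden

Premise 2 gives O(approve_disclosure).
Premise 6, O(approve_roster → ¬approve_disclosure), contraposes to O(approve_disclosure → ¬approve_roster); with O(approve_disclosure) we get O(¬approve_roster).
Premise 7, O(¬certify_inventory → approve_roster), contraposes to O(¬approve_roster → certify_inventory); with O(¬approve_roster) we get O(certify_inventory).
The contrapositive of premise 1 (O(¬log_out → ¬certify_inventory)) is O(certify_inventory → log_out), and O(certify_inventory) is already established, so O(log_out).
From O(log_out) and premise 3, O(log_out → lower_boom), we obtain O(lower_boom).
From O(lower_boom) and premise 4, O(lower_boom → ¬approve_waiver), we obtain O(¬approve_waiver).
Applying K to premise 9 (O(¬approve_waiver → run_backup)) and O(¬approve_waiver) yields O(run_backup).
Premises 5, 8 do not contribute to this derivation.
Thus O(run_backup), which is F(¬run_backup): ¬run_backup is forbidden.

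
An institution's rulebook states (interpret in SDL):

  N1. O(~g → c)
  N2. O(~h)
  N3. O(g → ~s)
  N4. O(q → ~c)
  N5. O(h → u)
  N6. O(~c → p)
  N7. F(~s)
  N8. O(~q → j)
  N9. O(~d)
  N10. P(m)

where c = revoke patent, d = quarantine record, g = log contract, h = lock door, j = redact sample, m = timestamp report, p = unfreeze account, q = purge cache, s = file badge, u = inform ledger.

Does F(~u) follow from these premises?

Premise 5 is O(h → u), but O(h) is not derivable from the premises, so it does not yield O(u).
No other premise forces O(u). An ideal world satisfying every premise can still have ~u true, so F(~u) is not derivable.

No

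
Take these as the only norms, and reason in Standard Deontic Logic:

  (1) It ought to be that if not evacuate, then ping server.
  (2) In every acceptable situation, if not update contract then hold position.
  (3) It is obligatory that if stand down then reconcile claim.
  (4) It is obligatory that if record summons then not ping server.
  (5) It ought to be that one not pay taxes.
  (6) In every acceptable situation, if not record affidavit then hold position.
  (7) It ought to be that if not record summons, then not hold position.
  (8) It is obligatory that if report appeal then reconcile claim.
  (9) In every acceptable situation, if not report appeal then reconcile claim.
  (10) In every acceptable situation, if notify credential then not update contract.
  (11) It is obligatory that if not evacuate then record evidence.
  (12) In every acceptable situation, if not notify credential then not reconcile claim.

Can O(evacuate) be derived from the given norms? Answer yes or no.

Premises 9 and 8 cover both cases: O(¬report_appeal → reconcile_claim) and O(report_appeal → reconcile_claim). Since ¬report_appeal ∨ report_appeal is a tautology, O(reconcile_claim) follows.
The contrapositive of premise 12 (O(¬notify_credential → ¬reconcile_claim)) is O(reconcile_claim → notify_credential), and O(reconcile_claim) is already established, so O(notify_credential).
Applying K to premise 10 (O(notify_credential → ¬update_contract)) and O(notify_credential) yields O(¬update_contract).
Premise 2 is O(¬update_contract → hold_position); since O(¬update_contract), deontic closure gives O(hold_position).
Premise 7, O(¬record_summons → ¬hold_position), contraposes to O(hold_position → record_summons); with O(hold_position) we get O(record_summons).
Applying K to premise 4 (O(record_summons → ¬ping_server)) and O(record_summons) yields O(¬ping_server).
Premise 1, O(¬evacuate → ping_server), contraposes to O(¬ping_server → evacuate); with O(¬ping_server) we get O(evacuate).
Premises 3, 5, 6, 11 do not contribute to this derivation.
So O(evacuate) follows.

Yes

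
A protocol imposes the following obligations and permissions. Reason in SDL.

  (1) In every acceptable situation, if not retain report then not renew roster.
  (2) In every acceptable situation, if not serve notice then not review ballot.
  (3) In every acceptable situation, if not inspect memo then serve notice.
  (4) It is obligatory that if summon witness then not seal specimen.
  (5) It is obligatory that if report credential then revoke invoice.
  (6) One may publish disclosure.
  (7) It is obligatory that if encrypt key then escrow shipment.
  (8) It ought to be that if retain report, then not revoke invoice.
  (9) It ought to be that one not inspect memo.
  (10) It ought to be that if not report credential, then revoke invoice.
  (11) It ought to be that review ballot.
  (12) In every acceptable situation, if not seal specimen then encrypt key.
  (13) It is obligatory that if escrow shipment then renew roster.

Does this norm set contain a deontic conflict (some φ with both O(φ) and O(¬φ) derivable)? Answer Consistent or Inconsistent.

Consistent

Premise 2 is O(¬serve_notice → ¬review_ballot), but O(¬serve_notice) is not derivable from the premises, so it does not yield O(¬review_ballot).
So O(¬review_ballot) is not derivable, and the apparent clash with O(review_ballot) does not arise.
A world satisfying every obligation exists (e.g. encrypt_key=false, escrow_shipment=false, inspect_memo=false, publish_disclosure=false, renew_roster=false, report_credential=false, retain_report=false, review_ballot=true, revoke_invoice=true, seal_specimen=true, serve_notice=true, summon_witness=false); no atom is both obligatory and forbidden, so the set is consistent.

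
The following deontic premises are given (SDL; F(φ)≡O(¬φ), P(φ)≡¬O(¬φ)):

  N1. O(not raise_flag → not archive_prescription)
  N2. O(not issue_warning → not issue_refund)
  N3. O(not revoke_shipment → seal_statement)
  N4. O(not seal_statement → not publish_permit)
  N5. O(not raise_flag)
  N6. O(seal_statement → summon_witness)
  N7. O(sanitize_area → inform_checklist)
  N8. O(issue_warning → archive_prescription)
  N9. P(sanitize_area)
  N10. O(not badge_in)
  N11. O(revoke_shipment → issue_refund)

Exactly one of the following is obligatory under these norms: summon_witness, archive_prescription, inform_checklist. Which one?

From premise 5 we have O(not raise_flag).
From O(not raise_flag) and premise 1, O(not raise_flag → not archive_prescription), we obtain O(not archive_prescription).
Premise 8, O(issue_warning → archive_prescription), contraposes to O(not archive_prescription → not issue_warning); with O(not archive_prescription) we get O(not issue_warning).
Premise 2 is O(not issue_warning → not issue_refund); since O(not issue_warning), deontic closure gives O(not issue_refund).
Premise 11 is O(revoke_shipment → issue_refund); contrapositively O(not issue_refund → not revoke_shipment). Since O(not issue_refund) holds, K gives O(not revoke_shipment).
From O(not revoke_shipment) and premise 3, O(not revoke_shipment → seal_statement), we obtain O(seal_statement).
Applying K to premise 6 (O(seal_statement → summon_witness)) and O(seal_statement) yields O(summon_witness).
So O(summon_witness) holds — summon_witness is obligatory. None of the other listed options is made obligatory by any chain of premises.

summon_witness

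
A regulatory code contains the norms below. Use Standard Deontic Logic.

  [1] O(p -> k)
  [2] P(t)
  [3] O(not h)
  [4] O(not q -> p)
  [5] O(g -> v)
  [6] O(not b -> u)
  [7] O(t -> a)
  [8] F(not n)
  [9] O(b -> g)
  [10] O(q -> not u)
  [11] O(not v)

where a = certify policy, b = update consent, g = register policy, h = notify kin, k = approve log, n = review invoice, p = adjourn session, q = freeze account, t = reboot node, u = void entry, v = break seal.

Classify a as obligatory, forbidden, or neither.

Neither

Premise 7 is O(t -> a), but O(t) is not derivable from the premises (the permission P(t) asserts only not O(not t), not O(t)), so it does not yield O(a).
No premise or chain of K-axiom applications forces O(a), and none forces O(not a). So a is neither obligatory nor forbidden under these norms.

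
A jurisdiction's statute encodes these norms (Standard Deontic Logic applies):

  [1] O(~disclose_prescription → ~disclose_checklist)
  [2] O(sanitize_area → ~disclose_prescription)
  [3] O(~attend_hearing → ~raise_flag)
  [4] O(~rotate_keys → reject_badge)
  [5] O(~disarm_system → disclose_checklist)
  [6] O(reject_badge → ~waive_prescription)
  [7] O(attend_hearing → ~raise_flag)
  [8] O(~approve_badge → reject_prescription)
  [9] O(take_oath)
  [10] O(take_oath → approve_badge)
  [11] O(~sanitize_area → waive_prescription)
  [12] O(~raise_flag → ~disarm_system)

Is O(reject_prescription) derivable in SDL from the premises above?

Premise 8 is O(~approve_badge → reject_prescription), but O(~approve_badge) is not derivable from the premises, so it does not yield O(reject_prescription).
No other premise forces O(reject_prescription). An ideal world satisfying every premise can still have reject_prescription false, so O(reject_prescription) is not derivable.

No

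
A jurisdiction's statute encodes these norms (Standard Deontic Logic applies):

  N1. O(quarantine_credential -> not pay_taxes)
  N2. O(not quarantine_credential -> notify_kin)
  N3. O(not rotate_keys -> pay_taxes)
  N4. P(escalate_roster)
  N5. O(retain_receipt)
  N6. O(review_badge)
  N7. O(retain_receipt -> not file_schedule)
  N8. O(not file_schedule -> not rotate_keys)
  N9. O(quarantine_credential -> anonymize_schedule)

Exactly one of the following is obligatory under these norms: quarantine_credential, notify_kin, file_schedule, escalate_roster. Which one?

notify_kin

From premise 5 we have O(retain_receipt).
Applying K to premise 7 (O(retain_receipt -> not file_schedule)) and O(retain_receipt) yields O(not file_schedule).
Premise 8 is O(not file_schedule -> not rotate_keys); since O(not file_schedule), deontic closure gives O(not rotate_keys).
With premise 3, O(not rotate_keys -> pay_taxes), the K-axiom yields O(pay_taxes).
Premise 1, O(quarantine_credential -> not pay_taxes), contraposes to O(pay_taxes -> not quarantine_credential); with O(pay_taxes) we get O(not quarantine_credential).
With premise 2, O(not quarantine_credential -> notify_kin), the K-axiom yields O(notify_kin).
So O(notify_kin) holds — notify_kin is obligatory. None of the other listed options is made obligatory by any chain of premises.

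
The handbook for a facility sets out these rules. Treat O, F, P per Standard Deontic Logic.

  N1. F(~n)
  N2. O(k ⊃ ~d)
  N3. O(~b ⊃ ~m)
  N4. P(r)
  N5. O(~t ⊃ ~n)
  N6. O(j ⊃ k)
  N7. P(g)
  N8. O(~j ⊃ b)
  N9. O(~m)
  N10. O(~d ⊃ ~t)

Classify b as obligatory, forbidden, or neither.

Obligatory

F(~n) at premise 1 means O(n).
The contrapositive of premise 5 (O(~t ⊃ ~n)) is O(n ⊃ t), and O(n) is already established, so O(t).
Premise 10 is O(~d ⊃ ~t); contrapositively O(t ⊃ d). Since O(t) holds, K gives O(d).
Premise 2, O(k ⊃ ~d), contraposes to O(d ⊃ ~k); with O(d) we get O(~k).
Premise 6 is O(j ⊃ k); contrapositively O(~k ⊃ ~j). Since O(~k) holds, K gives O(~j).
With premise 8, O(~j ⊃ b), the K-axiom yields O(b).
Premises 3, 4, 7, 9 do not contribute to this derivation.
Hence b is obligatory.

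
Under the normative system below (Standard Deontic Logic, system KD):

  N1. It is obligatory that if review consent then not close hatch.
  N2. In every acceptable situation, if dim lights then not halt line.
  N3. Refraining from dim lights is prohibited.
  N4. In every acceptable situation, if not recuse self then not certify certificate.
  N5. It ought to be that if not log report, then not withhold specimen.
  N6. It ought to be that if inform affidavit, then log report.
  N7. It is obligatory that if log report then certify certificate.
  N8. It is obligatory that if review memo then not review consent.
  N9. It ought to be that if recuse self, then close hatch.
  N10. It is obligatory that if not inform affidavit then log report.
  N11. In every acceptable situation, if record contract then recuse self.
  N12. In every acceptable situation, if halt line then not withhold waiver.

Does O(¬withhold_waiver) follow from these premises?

Premise 12 is O(halt_line → ¬withhold_waiver), but O(halt_line) is not derivable from the premises, so it does not yield O(¬withhold_waiver).
No other premise forces O(¬withhold_waiver). An ideal world satisfying every premise can still have ¬withhold_waiver false, so O(¬withhold_waiver) is not derivable.

No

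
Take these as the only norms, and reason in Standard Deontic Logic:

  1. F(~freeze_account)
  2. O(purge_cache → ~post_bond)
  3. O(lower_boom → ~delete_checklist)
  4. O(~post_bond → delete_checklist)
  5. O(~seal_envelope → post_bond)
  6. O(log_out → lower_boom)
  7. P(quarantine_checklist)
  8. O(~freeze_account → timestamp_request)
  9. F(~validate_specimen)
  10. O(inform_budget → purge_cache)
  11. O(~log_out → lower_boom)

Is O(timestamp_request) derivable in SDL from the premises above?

No

Premise 8 is O(~freeze_account → timestamp_request), but O(~freeze_account) is not derivable from the premises, so it does not yield O(timestamp_request).
No other premise forces O(timestamp_request). An ideal world satisfying every premise can still have timestamp_request false, so O(timestamp_request) is not derivable.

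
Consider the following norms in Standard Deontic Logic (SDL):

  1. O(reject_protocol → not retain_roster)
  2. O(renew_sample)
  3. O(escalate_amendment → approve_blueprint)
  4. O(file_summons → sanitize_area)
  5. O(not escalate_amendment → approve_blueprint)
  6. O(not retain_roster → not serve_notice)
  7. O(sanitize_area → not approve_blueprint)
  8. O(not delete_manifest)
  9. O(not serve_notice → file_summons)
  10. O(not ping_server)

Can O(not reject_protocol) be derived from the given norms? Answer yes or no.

Yes

By case analysis on not escalate_amendment: premise 5 gives O(not escalate_amendment → approve_blueprint) and premise 3 gives O(escalate_amendment → approve_blueprint), so O(approve_blueprint) either way.
The contrapositive of premise 7 (O(sanitize_area → not approve_blueprint)) is O(approve_blueprint → not sanitize_area), and O(approve_blueprint) is already established, so O(not sanitize_area).
Premise 4 is O(file_summons → sanitize_area); contrapositively O(not sanitize_area → not file_summons). Since O(not sanitize_area) holds, K gives O(not file_summons).
Premise 9, O(not serve_notice → file_summons), contraposes to O(not file_summons → serve_notice); with O(not file_summons) we get O(serve_notice).
The contrapositive of premise 6 (O(not retain_roster → not serve_notice)) is O(serve_notice → retain_roster), and O(serve_notice) is already established, so O(retain_roster).
Premise 1, O(reject_protocol → not retain_roster), contraposes to O(retain_roster → not reject_protocol); with O(retain_roster) we get O(not reject_protocol).
Premises 2, 8, 10 do not contribute to this derivation.
So O(not reject_protocol) follows.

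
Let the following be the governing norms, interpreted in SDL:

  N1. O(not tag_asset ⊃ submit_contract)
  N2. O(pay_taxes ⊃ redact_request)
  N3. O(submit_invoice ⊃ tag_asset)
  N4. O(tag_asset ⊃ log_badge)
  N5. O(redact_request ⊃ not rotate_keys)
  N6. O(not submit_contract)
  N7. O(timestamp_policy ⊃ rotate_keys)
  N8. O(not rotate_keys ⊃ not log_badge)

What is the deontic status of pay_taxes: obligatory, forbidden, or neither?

Premise 6 gives O(not submit_contract).
Premise 1, O(not tag_asset ⊃ submit_contract), contraposes to O(not submit_contract ⊃ tag_asset); with O(not submit_contract) we get O(tag_asset).
With premise 4, O(tag_asset ⊃ log_badge), the K-axiom yields O(log_badge).
Premise 8 is O(not rotate_keys ⊃ not log_badge); contrapositively O(log_badge ⊃ rotate_keys). Since O(log_badge) holds, K gives O(rotate_keys).
Premise 5, O(redact_request ⊃ not rotate_keys), contraposes to O(rotate_keys ⊃ not redact_request); with O(rotate_keys) we get O(not redact_request).
Premise 2 is O(pay_taxes ⊃ redact_request); contrapositively O(not redact_request ⊃ not pay_taxes). Since O(not redact_request) holds, K gives O(not pay_taxes).
Premises 3, 7 do not contribute to this derivation.
Thus O(not pay_taxes), which is F(pay_taxes): pay_taxes is forbidden.

Forbidden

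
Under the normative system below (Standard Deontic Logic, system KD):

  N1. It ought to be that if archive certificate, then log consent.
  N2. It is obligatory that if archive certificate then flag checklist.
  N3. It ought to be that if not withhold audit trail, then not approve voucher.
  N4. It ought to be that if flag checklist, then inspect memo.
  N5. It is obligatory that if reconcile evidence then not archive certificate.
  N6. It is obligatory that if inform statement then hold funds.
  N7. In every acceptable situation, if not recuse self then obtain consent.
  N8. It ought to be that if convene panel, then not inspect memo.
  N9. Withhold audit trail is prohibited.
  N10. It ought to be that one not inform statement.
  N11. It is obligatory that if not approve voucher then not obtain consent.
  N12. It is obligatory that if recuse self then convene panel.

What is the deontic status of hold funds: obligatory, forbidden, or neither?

Premise 6 is O(inform_statement → hold_funds), but O(inform_statement) is not derivable from the premises, so it does not yield O(hold_funds).
No premise or chain of K-axiom applications forces O(hold_funds), and none forces O(¬hold_funds). So hold_funds is neither obligatory nor forbidden under these norms.

Neither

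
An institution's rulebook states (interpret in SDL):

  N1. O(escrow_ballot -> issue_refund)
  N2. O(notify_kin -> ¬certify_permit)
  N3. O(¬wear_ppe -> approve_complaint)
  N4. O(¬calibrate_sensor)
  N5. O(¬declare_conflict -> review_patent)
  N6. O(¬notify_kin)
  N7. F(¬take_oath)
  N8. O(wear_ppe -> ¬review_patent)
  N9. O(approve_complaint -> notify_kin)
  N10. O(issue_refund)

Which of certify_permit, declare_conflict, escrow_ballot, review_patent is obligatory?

declare_conflict

Premise 6 states O(¬notify_kin) outright.
The contrapositive of premise 9 (O(approve_complaint -> notify_kin)) is O(¬notify_kin -> ¬approve_complaint), and O(¬notify_kin) is already established, so O(¬approve_complaint).
Premise 3, O(¬wear_ppe -> approve_complaint), contraposes to O(¬approve_complaint -> wear_ppe); with O(¬approve_complaint) we get O(wear_ppe).
From O(wear_ppe) and premise 8, O(wear_ppe -> ¬review_patent), we obtain O(¬review_patent).
Premise 5, O(¬declare_conflict -> review_patent), contraposes to O(¬review_patent -> declare_conflict); with O(¬review_patent) we get O(declare_conflict).
So O(declare_conflict) holds — declare_conflict is obligatory. None of the other listed options is made obligatory by any chain of premises.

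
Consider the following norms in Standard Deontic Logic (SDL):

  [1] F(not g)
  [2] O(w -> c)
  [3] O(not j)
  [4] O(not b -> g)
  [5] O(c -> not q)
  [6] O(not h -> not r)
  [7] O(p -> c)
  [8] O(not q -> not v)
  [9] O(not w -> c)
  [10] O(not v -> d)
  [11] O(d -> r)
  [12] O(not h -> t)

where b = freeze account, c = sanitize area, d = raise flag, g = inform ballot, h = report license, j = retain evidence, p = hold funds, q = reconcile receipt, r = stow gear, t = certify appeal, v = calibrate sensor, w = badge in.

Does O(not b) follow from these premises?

Premise 4 is O(not b -> g); even if O(g) held, inferring O(not b) would be affirming the consequent — invalid.
No other premise forces O(not b). An ideal world satisfying every premise can still have not b false, so O(not b) is not derivable.

No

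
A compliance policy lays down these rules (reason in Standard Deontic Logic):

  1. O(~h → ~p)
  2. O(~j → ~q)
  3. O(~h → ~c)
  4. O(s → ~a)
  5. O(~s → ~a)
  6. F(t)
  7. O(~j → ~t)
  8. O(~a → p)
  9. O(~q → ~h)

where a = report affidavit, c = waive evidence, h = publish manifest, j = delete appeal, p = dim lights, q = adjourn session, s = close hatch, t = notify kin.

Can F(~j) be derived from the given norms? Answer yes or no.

Yes

Premises 4 and 5 are O(s → ~a) and O(~s → ~a); every ideal world satisfies s or ~s, so in either case ~a holds — hence O(~a).
With premise 8, O(~a → p), the K-axiom yields O(p).
The contrapositive of premise 1 (O(~h → ~p)) is O(p → h), and O(p) is already established, so O(h).
Premise 9 is O(~q → ~h); contrapositively O(h → q). Since O(h) holds, K gives O(q).
Premise 2 is O(~j → ~q); contrapositively O(q → j). Since O(q) holds, K gives O(j).
Premises 3, 6, 7 do not contribute to this derivation.
So O(j) holds, i.e. F(~j). The claim follows.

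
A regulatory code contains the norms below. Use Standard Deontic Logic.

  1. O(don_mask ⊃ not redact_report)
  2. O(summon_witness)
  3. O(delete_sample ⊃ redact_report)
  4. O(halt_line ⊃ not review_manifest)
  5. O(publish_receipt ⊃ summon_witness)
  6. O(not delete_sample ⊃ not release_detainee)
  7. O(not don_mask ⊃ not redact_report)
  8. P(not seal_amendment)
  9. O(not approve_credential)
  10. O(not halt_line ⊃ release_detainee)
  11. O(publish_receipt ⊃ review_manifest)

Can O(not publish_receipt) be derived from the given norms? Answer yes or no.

Yes

Premises 7 and 1 cover both cases: O(not don_mask ⊃ not redact_report) and O(don_mask ⊃ not redact_report). Since not don_mask ∨ don_mask is a tautology, O(not redact_report) follows.
Premise 3 is O(delete_sample ⊃ redact_report); contrapositively O(not redact_report ⊃ not delete_sample). Since O(not redact_report) holds, K gives O(not delete_sample).
From O(not delete_sample) and premise 6, O(not delete_sample ⊃ not release_detainee), we obtain O(not release_detainee).
Premise 10 is O(not halt_line ⊃ release_detainee); contrapositively O(not release_detainee ⊃ halt_line). Since O(not release_detainee) holds, K gives O(halt_line).
With premise 4, O(halt_line ⊃ not review_manifest), the K-axiom yields O(not review_manifest).
Premise 11, O(publish_receipt ⊃ review_manifest), contraposes to O(not review_manifest ⊃ not publish_receipt); with O(not review_manifest) we get O(not publish_receipt).
Premises 2, 5, 8, 9 do not contribute to this derivation.
So O(not publish_receipt) follows.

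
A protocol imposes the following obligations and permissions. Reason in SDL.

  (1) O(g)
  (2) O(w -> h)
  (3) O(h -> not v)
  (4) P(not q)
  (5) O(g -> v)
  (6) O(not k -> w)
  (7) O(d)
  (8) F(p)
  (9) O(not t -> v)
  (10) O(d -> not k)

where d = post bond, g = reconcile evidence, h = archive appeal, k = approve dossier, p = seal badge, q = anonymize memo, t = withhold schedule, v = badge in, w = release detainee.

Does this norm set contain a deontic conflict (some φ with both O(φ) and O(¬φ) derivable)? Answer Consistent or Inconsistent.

Inconsistent

Premise 1 gives O(g).
Premise 5 is O(g -> v); since O(g), deontic closure gives O(v).
The contrapositive of premise 3 (O(h -> not v)) is O(v -> not h), and O(v) is already established, so O(not h).
Premise 2, O(w -> h), contraposes to O(not h -> not w); with O(not h) we get O(not w).
The contrapositive of premise 6 (O(not k -> w)) is O(not w -> k), and O(not w) is already established, so O(k).
The contrapositive of premise 10 (O(d -> not k)) is O(k -> not d), and O(k) is already established, so O(not d).
However, premise 7 gives O(d).
We now have both O(not d) and O(d) — d is simultaneously obligatory and forbidden, violating the D-axiom.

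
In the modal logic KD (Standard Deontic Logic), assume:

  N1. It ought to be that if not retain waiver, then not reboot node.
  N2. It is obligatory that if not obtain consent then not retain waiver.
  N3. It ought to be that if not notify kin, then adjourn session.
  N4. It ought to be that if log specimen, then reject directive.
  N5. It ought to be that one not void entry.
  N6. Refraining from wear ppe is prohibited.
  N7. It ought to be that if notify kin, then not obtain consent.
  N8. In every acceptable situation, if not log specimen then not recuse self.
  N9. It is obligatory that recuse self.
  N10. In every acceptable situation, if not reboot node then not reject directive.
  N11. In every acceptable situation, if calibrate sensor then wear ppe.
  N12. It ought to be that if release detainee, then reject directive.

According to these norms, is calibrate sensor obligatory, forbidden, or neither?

Neither

Premise 11 is O(calibrate_sensor → wear_ppe); even if O(wear_ppe) held, inferring O(calibrate_sensor) would be affirming the consequent — invalid.
No premise or chain of K-axiom applications forces O(calibrate_sensor), and none forces O(¬calibrate_sensor). So calibrate_sensor is neither obligatory nor forbidden under these norms.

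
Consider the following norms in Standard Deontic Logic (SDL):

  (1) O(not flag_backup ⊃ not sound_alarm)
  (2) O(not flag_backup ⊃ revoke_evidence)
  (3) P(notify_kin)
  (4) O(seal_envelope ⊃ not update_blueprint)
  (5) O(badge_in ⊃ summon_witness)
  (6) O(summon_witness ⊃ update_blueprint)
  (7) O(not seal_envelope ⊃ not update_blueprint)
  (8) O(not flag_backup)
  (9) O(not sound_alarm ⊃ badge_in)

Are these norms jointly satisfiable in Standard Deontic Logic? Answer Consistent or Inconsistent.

Inconsistent

By case analysis on not seal_envelope: premise 7 gives O(not seal_envelope ⊃ not update_blueprint) and premise 4 gives O(seal_envelope ⊃ not update_blueprint), so O(not update_blueprint) either way.
Premise 6, O(summon_witness ⊃ update_blueprint), contraposes to O(not update_blueprint ⊃ not summon_witness); with O(not update_blueprint) we get O(not summon_witness).
Premise 5 is O(badge_in ⊃ summon_witness); contrapositively O(not summon_witness ⊃ not badge_in). Since O(not summon_witness) holds, K gives O(not badge_in).
The contrapositive of premise 9 (O(not sound_alarm ⊃ badge_in)) is O(not badge_in ⊃ sound_alarm), and O(not badge_in) is already established, so O(sound_alarm).
Premise 1, O(not flag_backup ⊃ not sound_alarm), contraposes to O(sound_alarm ⊃ flag_backup); with O(sound_alarm) we get O(flag_backup).
But premise 8 directly asserts O(not flag_backup).
We now have both O(flag_backup) and O(not flag_backup) — flag_backup is simultaneously obligatory and forbidden, violating the D-axiom.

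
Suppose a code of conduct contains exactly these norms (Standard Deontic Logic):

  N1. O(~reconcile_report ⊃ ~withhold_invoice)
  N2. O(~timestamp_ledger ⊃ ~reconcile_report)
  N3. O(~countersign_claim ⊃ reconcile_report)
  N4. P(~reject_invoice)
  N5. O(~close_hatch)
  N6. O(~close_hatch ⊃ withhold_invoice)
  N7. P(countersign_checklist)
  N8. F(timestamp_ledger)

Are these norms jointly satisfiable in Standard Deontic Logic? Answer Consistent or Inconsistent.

Premise 5 states O(~close_hatch) outright.
Premise 6 is O(~close_hatch ⊃ withhold_invoice); since O(~close_hatch), deontic closure gives O(withhold_invoice).
Premise 1, O(~reconcile_report ⊃ ~withhold_invoice), contraposes to O(withhold_invoice ⊃ reconcile_report); with O(withhold_invoice) we get O(reconcile_report).
The contrapositive of premise 2 (O(~timestamp_ledger ⊃ ~reconcile_report)) is O(reconcile_report ⊃ timestamp_ledger), and O(reconcile_report) is already established, so O(timestamp_ledger).
However, F(timestamp_ledger) at premise 8 amounts to O(~timestamp_ledger).
We now have both O(timestamp_ledger) and O(~timestamp_ledger) — timestamp_ledger is simultaneously obligatory and forbidden, violating the D-axiom.

Inconsistent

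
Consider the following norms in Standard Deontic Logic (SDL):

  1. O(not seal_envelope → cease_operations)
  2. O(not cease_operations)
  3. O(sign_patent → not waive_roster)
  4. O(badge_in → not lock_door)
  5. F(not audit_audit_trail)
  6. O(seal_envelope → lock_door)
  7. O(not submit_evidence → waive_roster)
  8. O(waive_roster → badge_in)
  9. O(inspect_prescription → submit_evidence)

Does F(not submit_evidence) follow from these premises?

Yes

From premise 2 we have O(not cease_operations).
Premise 1, O(not seal_envelope → cease_operations), contraposes to O(not cease_operations → seal_envelope); with O(not cease_operations) we get O(seal_envelope).
With premise 6, O(seal_envelope → lock_door), the K-axiom yields O(lock_door).
The contrapositive of premise 4 (O(badge_in → not lock_door)) is O(lock_door → not badge_in), and O(lock_door) is already established, so O(not badge_in).
Premise 8, O(waive_roster → badge_in), contraposes to O(not badge_in → not waive_roster); with O(not badge_in) we get O(not waive_roster).
Premise 7, O(not submit_evidence → waive_roster), contraposes to O(not waive_roster → submit_evidence); with O(not waive_roster) we get O(submit_evidence).
Premises 3, 5, 9 do not contribute to this derivation.
So O(submit_evidence) holds, i.e. F(not submit_evidence). The claim follows.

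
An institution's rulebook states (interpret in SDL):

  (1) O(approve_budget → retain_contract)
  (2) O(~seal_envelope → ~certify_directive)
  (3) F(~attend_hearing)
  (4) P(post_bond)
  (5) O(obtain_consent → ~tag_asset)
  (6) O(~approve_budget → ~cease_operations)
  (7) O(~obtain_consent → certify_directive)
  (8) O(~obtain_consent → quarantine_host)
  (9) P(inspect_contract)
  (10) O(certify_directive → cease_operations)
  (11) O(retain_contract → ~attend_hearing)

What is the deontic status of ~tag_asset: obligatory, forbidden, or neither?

Premise 3 is F(~attend_hearing), i.e. O(attend_hearing).
Premise 11, O(retain_contract → ~attend_hearing), contraposes to O(attend_hearing → ~retain_contract); with O(attend_hearing) we get O(~retain_contract).
Premise 1 is O(approve_budget → retain_contract); contrapositively O(~retain_contract → ~approve_budget). Since O(~retain_contract) holds, K gives O(~approve_budget).
Applying K to premise 6 (O(~approve_budget → ~cease_operations)) and O(~approve_budget) yields O(~cease_operations).
Premise 10 is O(certify_directive → cease_operations); contrapositively O(~cease_operations → ~certify_directive). Since O(~cease_operations) holds, K gives O(~certify_directive).
Premise 7, O(~obtain_consent → certify_directive), contraposes to O(~certify_directive → obtain_consent); with O(~certify_directive) we get O(obtain_consent).
Premise 5 is O(obtain_consent → ~tag_asset); since O(obtain_consent), deontic closure gives O(~tag_asset).
Premises 2, 4, 8, 9 do not contribute to this derivation.
Hence ~tag_asset is obligatory.

Obligatory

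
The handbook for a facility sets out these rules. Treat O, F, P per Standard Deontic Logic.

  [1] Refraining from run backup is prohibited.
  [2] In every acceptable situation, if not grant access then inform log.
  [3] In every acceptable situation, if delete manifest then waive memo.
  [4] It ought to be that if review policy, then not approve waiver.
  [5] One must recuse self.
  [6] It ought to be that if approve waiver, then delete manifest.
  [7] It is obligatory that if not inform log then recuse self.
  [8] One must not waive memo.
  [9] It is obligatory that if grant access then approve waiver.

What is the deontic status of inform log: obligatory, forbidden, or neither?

Premise 8, F(waive_memo), is equivalent to O(¬waive_memo).
Premise 3 is O(delete_manifest → waive_memo); contrapositively O(¬waive_memo → ¬delete_manifest). Since O(¬waive_memo) holds, K gives O(¬delete_manifest).
The contrapositive of premise 6 (O(approve_waiver → delete_manifest)) is O(¬delete_manifest → ¬approve_waiver), and O(¬delete_manifest) is already established, so O(¬approve_waiver).
Premise 9 is O(grant_access → approve_waiver); contrapositively O(¬approve_waiver → ¬grant_access). Since O(¬approve_waiver) holds, K gives O(¬grant_access).
Applying K to premise 2 (O(¬grant_access → inform_log)) and O(¬grant_access) yields O(inform_log).
Premises 1, 4, 5, 7 do not contribute to this derivation.
Hence inform_log is obligatory.

Obligatory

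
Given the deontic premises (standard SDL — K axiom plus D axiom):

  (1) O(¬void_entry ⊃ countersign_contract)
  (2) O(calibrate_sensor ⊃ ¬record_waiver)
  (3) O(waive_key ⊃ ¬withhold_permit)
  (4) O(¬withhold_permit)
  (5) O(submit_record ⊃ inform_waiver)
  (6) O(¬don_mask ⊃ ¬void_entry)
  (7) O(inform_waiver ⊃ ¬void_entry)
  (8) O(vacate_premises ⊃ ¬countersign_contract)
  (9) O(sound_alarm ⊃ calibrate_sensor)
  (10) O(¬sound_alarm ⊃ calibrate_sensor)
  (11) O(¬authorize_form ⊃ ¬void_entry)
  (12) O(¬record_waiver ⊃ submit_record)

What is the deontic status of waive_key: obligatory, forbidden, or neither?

Premise 3 is O(waive_key ⊃ ¬withhold_permit); even if O(¬withhold_permit) held, inferring O(waive_key) would be affirming the consequent — invalid.
No premise or chain of K-axiom applications forces O(waive_key), and none forces O(¬waive_key). So waive_key is neither obligatory nor forbidden under these norms.

Neither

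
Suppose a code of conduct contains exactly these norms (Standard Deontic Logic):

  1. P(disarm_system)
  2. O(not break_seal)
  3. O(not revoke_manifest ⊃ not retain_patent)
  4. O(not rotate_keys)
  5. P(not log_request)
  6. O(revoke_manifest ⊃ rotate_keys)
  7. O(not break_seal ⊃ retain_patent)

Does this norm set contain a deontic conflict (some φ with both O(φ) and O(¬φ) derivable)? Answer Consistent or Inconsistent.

Inconsistent

From premise 4 we have O(not rotate_keys).
The contrapositive of premise 6 (O(revoke_manifest ⊃ rotate_keys)) is O(not rotate_keys ⊃ not revoke_manifest), and O(not rotate_keys) is already established, so O(not revoke_manifest).
From O(not revoke_manifest) and premise 3, O(not revoke_manifest ⊃ not retain_patent), we obtain O(not retain_patent).
Premise 7, O(not break_seal ⊃ retain_patent), contraposes to O(not retain_patent ⊃ break_seal); with O(not retain_patent) we get O(break_seal).
However, premise 2 gives O(not break_seal).
We now have both O(break_seal) and O(not break_seal) — break_seal is simultaneously obligatory and forbidden, violating the D-axiom.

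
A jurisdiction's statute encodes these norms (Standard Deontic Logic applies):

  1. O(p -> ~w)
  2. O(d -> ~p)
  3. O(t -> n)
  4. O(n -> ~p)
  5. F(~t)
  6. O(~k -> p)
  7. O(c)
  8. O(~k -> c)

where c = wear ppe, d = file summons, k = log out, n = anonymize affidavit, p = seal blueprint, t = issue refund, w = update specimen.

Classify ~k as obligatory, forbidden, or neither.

Forbidden

Premise 5 is F(~t), i.e. O(t).
With premise 3, O(t -> n), the K-axiom yields O(n).
With premise 4, O(n -> ~p), the K-axiom yields O(~p).
Premise 6, O(~k -> p), contraposes to O(~p -> k); with O(~p) we get O(k).
Premises 1, 2, 7, 8 do not contribute to this derivation.
Thus O(k), which is F(~k): ~k is forbidden.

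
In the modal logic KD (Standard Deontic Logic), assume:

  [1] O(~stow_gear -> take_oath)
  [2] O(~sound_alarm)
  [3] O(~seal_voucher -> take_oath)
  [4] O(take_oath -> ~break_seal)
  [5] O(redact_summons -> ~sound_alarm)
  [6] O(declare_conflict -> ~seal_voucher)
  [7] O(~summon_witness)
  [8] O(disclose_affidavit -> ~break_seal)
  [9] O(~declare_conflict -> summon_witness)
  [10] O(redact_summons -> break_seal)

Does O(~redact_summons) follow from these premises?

From premise 7 we have O(~summon_witness).
The contrapositive of premise 9 (O(~declare_conflict -> summon_witness)) is O(~summon_witness -> declare_conflict), and O(~summon_witness) is already established, so O(declare_conflict).
Applying K to premise 6 (O(declare_conflict -> ~seal_voucher)) and O(declare_conflict) yields O(~seal_voucher).
Premise 3 is O(~seal_voucher -> take_oath); since O(~seal_voucher), deontic closure gives O(take_oath).
Premise 4 is O(take_oath -> ~break_seal); since O(take_oath), deontic closure gives O(~break_seal).
Premise 10 is O(redact_summons -> break_seal); contrapositively O(~break_seal -> ~redact_summons). Since O(~break_seal) holds, K gives O(~redact_summons).
Premises 1, 2, 5, 8 do not contribute to this derivation.
So O(~redact_summons) follows.

Yes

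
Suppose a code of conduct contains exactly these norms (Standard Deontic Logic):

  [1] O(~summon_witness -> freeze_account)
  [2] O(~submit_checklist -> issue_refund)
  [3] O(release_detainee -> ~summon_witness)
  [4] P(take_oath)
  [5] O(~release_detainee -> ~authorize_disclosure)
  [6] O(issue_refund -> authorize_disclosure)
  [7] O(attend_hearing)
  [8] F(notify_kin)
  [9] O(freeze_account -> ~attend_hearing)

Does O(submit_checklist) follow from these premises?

From premise 7 we have O(attend_hearing).
The contrapositive of premise 9 (O(freeze_account -> ~attend_hearing)) is O(attend_hearing -> ~freeze_account), and O(attend_hearing) is already established, so O(~freeze_account).
Premise 1, O(~summon_witness -> freeze_account), contraposes to O(~freeze_account -> summon_witness); with O(~freeze_account) we get O(summon_witness).
The contrapositive of premise 3 (O(release_detainee -> ~summon_witness)) is O(summon_witness -> ~release_detainee), and O(summon_witness) is already established, so O(~release_detainee).
From O(~release_detainee) and premise 5, O(~release_detainee -> ~authorize_disclosure), we obtain O(~authorize_disclosure).
Premise 6 is O(issue_refund -> authorize_disclosure); contrapositively O(~authorize_disclosure -> ~issue_refund). Since O(~authorize_disclosure) holds, K gives O(~issue_refund).
Premise 2 is O(~submit_checklist -> issue_refund); contrapositively O(~issue_refund -> submit_checklist). Since O(~issue_refund) holds, K gives O(submit_checklist).
Premises 4, 8 do not contribute to this derivation.
So O(submit_checklist) follows.

Yes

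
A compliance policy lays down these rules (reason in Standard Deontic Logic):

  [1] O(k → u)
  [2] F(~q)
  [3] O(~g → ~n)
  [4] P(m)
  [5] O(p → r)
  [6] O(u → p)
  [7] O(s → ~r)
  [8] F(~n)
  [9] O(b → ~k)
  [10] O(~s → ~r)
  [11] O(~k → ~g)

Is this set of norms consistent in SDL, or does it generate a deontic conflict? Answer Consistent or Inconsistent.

Inconsistent

Premises 7 and 10 cover both cases: O(s → ~r) and O(~s → ~r). Since s ∨ ~s is a tautology, O(~r) follows.
The contrapositive of premise 5 (O(p → r)) is O(~r → ~p), and O(~r) is already established, so O(~p).
Premise 6, O(u → p), contraposes to O(~p → ~u); with O(~p) we get O(~u).
Premise 1 is O(k → u); contrapositively O(~u → ~k). Since O(~u) holds, K gives O(~k).
Premise 11 is O(~k → ~g); since O(~k), deontic closure gives O(~g).
Applying K to premise 3 (O(~g → ~n)) and O(~g) yields O(~n).
However, F(~n) at premise 8 amounts to O(n).
We now have both O(~n) and O(n) — n is simultaneously obligatory and forbidden, violating the D-axiom.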